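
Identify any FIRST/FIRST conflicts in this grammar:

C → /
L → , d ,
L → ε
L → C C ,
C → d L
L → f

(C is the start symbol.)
FIRST sets of the non-terminals at (or reachable through a nullable prefix from) the front of some alternative:
  FIRST(C) = { '/', 'd' }

Productions for C:
  C → /: FIRST = { '/' }
  C → d L: FIRST = { 'd' }
Productions for L:
  L → , d ,: FIRST = { ',' }
  L → ε: FIRST = { ε }
  L → C C ,: FIRST = { '/', 'd' }
  L → f: FIRST = { 'f' }

All alternatives of each non-terminal have pairwise disjoint FIRST sets.

Answer: No FIRST/FIRST conflicts.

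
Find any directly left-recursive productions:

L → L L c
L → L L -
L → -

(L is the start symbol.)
Yes, L is left-recursive

L → L L c: LEFT RECURSIVE (starts with L)
L → L L -: LEFT RECURSIVE (starts with L)
L → -: starts with '-'

The grammar has direct left recursion on: L.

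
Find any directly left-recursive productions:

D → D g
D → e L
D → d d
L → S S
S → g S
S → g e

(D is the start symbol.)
Direct left recursion occurs when N → N α for some non-terminal N (the right-hand side begins with the left-hand side itself).

D → D g: LEFT RECURSIVE (starts with D)
D → e L: starts with e
D → d d: starts with d
L → S S: starts with S
S → g S: starts with g
S → g e: starts with g

The grammar has direct left recursion on: D.

Answer: Yes, D is left-recursive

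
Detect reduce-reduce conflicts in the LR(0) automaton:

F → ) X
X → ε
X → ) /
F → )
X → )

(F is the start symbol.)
Augment with F' → F and build the canonical LR(0) collection (I0 = CLOSURE({[F' → . F]}), then GOTO on every symbol after a dot until no new states appear). It has 6 states:
  I0: { [F → . ) X], [F → . )], [F' → . F] }  — shift
  I1: { [F → ) . X], [F → ) .], [X → . ) /], [X → . )], [X → .] }  — shift, 2 reduces
  I2: { [F' → F .] }  — accept
  I3: { [X → ) . /], [X → ) .] }  — shift, reduce
  I4: { [F → ) X .] }  — reduce
  I5: { [X → ) / .] }  — reduce

I1 contains complete items [F → ) .], [X → .] — reduce-reduce conflict.

Answer: Yes — I1: [F → ) .] vs [X → .]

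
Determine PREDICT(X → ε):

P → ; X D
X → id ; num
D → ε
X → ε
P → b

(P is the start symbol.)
{ $ }

PREDICT(X → ε) = (FIRST(RHS) \ {ε}) ∪ (FOLLOW(X) if ε ∈ FIRST(RHS), i.e. RHS ⇒* ε)
The right-hand side is ε (FIRST(ε) = { ε }), so the predict set is FOLLOW(X) = { $ }
PREDICT(X → ε) = { $ }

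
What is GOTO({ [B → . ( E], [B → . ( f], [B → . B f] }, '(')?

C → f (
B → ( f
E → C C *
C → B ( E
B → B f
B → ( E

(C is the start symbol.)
{ [B → ( . E], [B → ( . f], [B → . ( E], [B → . ( f], [B → . B f], [C → . B ( E], [C → . f (], [E → . C C *] }

GOTO(I, '(') = CLOSURE({ [A → αX.β] : [A → α.Xβ] ∈ I, X = '(' })

Items with dot before '(', with the dot advanced:
  [B → . ( E] → [B → ( . E]
  [B → . ( f] → [B → ( . f]
Closure of the advanced items:
  [B → ( . E] has the dot before E: add [E → . C C *]
  [E → . C C *] has the dot before C: add [C → . f (], [C → . B ( E]
  [C → . B ( E] has the dot before B: add [B → . ( f], [B → . B f], [B → . ( E]

GOTO = { [B → ( . E], [B → ( . f], [B → . ( E], [B → . ( f], [B → . B f], [C → . B ( E], [C → . f (], [E → . C C *] }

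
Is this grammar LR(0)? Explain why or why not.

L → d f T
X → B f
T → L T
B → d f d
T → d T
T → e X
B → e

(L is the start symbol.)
A grammar is LR(0) if no state in the canonical LR(0) collection has:
  - both a shift item (dot before a terminal) and a complete item (shift-reduce conflict), or
  - two or more complete items (reduce-reduce conflict; the accept item [L' → L .] counts as a complete item here).

Augment with L' → L and build the canonical LR(0) collection (I0 = CLOSURE({[L' → . L]}), then GOTO on every symbol after a dot until no new states appear). It has 17 states:
  I0: { [L → . d f T], [L' → . L] }  — shift
  I1: { [L' → L .] }  — accept
  I2: { [L → d . f T] }  — shift
  I3: { [L → . d f T], [L → d f . T], [T → . L T], [T → . d T], [T → . e X] }  — shift
  I4: { [L → . d f T], [T → . L T], [T → . d T], [T → . e X], [T → L . T] }  — shift
  I5: { [L → d f T .] }  — reduce
  I6: { [L → . d f T], [L → d . f T], [T → . L T], [T → . d T], [T → . e X], [T → d . T] }  — shift
  I7: { [B → . d f d], [B → . e], [T → e . X], [X → . B f] }  — shift
  I8: { [X → B . f] }  — shift
  I9: { [T → e X .] }  — reduce
  I10: { [B → d . f d] }  — shift
  I11: { [B → e .] }  — reduce
  I12: { [B → d f . d] }  — shift
  I13: { [B → d f d .] }  — reduce
  I14: { [X → B f .] }  — reduce
  I15: { [T → d T .] }  — reduce
  I16: { [T → L T .] }  — reduce

Every state is either a pure shift/goto state or contains exactly one complete item and nothing to shift — no conflicts. The grammar is LR(0).

Answer: Yes, the grammar is LR(0)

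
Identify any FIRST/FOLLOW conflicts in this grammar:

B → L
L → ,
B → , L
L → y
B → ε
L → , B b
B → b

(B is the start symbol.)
A FIRST/FOLLOW conflict occurs when a non-terminal N has a nullable alternative N → β (β ⇒* ε) and another alternative N → α with FIRST(α) ∩ FOLLOW(N) ≠ ∅: on such a lookahead the parser cannot decide between expanding α and letting N vanish via β.

Nullable non-terminals: B.
FIRST sets used below: FIRST(L) = { ',', 'y' }

B: nullable alternative(s) B → ε; FOLLOW(B) = { $, 'b' }
  B → L: FIRST \ {ε} = { ',', 'y' } — disjoint from FOLLOW(B)
  B → , L: FIRST \ {ε} = { ',' } — disjoint from FOLLOW(B)
  B → ε: FIRST \ {ε} = { } — this is the only nullable alternative, skip
  B → b: FIRST \ {ε} = { 'b' } — overlaps FOLLOW(B) on { 'b' }: CONFLICT

L has no nullable alternative, so no FIRST/FOLLOW check is needed there.

So the grammar has 1 FIRST/FOLLOW conflict (marked CONFLICT above).

Answer: Yes. B → b with FOLLOW(B) on { 'b' }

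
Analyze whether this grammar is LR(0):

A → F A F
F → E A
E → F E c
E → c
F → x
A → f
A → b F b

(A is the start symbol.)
A grammar is LR(0) if no state in the canonical LR(0) collection has:
  - both a shift item (dot before a terminal) and a complete item (shift-reduce conflict), or
  - two or more complete items (reduce-reduce conflict; the accept item [A' → A .] counts as a complete item here).

Augment with A' → A and build the canonical LR(0) collection (I0 = CLOSURE({[A' → . A]}), then GOTO on every symbol after a dot until no new states appear). It has 16 states:
  I0: { [A → . F A F], [A → . b F b], [A → . f], [A' → . A], [E → . F E c], [E → . c], [F → . E A], [F → . x] }  — shift
  I1: { [A' → A .] }  — accept
  I2: { [A → . F A F], [A → . b F b], [A → . f], [E → . F E c], [E → . c], [F → . E A], [F → . x], [F → E . A] }  — shift
  I3: { [A → . F A F], [A → . b F b], [A → . f], [A → F . A F], [E → . F E c], [E → . c], [E → F . E c], [F → . E A], [F → . x] }  — shift
  I4: { [A → b . F b], [E → . F E c], [E → . c], [F → . E A], [F → . x] }  — shift
  I5: { [E → c .] }  — reduce
  I6: { [A → f .] }  — reduce
  I7: { [F → x .] }  — reduce
  I8: { [A → b F . b], [E → . F E c], [E → . c], [E → F . E c], [F → . E A], [F → . x] }  — shift
  I9: { [A → . F A F], [A → . b F b], [A → . f], [E → . F E c], [E → . c], [E → F E . c], [F → . E A], [F → . x], [F → E . A] }  — shift
  I10: { [E → . F E c], [E → . c], [E → F . E c], [F → . E A], [F → . x] }  — shift
  I11: { [A → b F b .] }  — reduce
  I12: { [F → E A .] }  — reduce
  I13: { [E → F E c .], [E → c .] }  — 2 reduces
  I14: { [A → F A . F], [E → . F E c], [E → . c], [F → . E A], [F → . x] }  — shift
  I15: { [A → F A F .], [E → . F E c], [E → . c], [E → F . E c], [F → . E A], [F → . x] }  — shift, reduce

Conflict in state I13:
  Reduce-reduce conflict: [E → F E c .] and [E → c .]
So the grammar is NOT LR(0).

Answer: No. Reduce-reduce conflict: [E → F E c .] and [E → c .]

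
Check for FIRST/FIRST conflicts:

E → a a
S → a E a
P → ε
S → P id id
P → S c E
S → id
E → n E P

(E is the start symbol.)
FIRST sets of the non-terminals at (or reachable through a nullable prefix from) the front of some alternative:
  FIRST(P) = { 'a', 'id', ε }
  FIRST(S) = { 'a', 'id' }

Productions for E:
  E → a a: FIRST = { 'a' }
  E → n E P: FIRST = { 'n' }
Productions for S:
  S → a E a: FIRST = { 'a' }
  S → P id id: FIRST = { 'a', 'id' }
  S → id: FIRST = { 'id' }
Productions for P:
  P → ε: FIRST = { ε }
  P → S c E: FIRST = { 'a', 'id' }

Conflict for S: S → a E a and S → P id id
  Overlap: { 'a' }
Conflict for S: S → P id id and S → id
  Overlap: { 'id' }

Answer: Yes. S → a E a / S → P id id on { 'a' }; S → P id id / S → id on { 'id' }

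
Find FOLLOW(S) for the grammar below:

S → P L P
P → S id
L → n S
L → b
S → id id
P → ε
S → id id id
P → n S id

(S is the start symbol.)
{ $, 'b', 'id', 'n' }

To compute FOLLOW(S), find every occurrence of S on a right-hand side N → α S β: add FIRST(β) \ {ε}, and if β is empty or nullable also add FOLLOW(N). Iterate to a fixed point.

S is the start symbol, so $ ∈ FOLLOW(S).
In P → S id: S is followed by id, add FIRST(id) \ {ε} = { 'id' }
In L → n S: S is at the end, add FOLLOW(L)
In P → n S id: S is followed by id, add FIRST(id) \ {ε} = { 'id' }

The FOLLOW sets referred to above (computed the same way, to a fixed point):
  FOLLOW(L) = { $, 'b', 'id', 'n' }

Taking the union: FOLLOW(S) = { $, 'b', 'id', 'n' }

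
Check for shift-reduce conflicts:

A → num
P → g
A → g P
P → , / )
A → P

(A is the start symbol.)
Yes — I4: [P → g .] vs [P → . , / )]

Augment with A' → A and build the canonical LR(0) collection (I0 = CLOSURE({[A' → . A]}), then GOTO on every symbol after a dot until no new states appear). It has 10 states:
  I0: { [A → . P], [A → . g P], [A → . num], [A' → . A], [P → . , / )], [P → . g] }  — shift
  I1: { [P → , . / )] }  — shift
  I2: { [A' → A .] }  — accept
  I3: { [A → P .] }  — reduce
  I4: { [A → g . P], [P → . , / )], [P → . g], [P → g .] }  — shift, reduce
  I5: { [A → num .] }  — reduce
  I6: { [A → g P .] }  — reduce
  I7: { [P → g .] }  — reduce
  I8: { [P → , / . )] }  — shift
  I9: { [P → , / ) .] }  — reduce

I4 contains reduce item [P → g .] and shift items [P → . , / )], [P → . g] — shift-reduce conflict.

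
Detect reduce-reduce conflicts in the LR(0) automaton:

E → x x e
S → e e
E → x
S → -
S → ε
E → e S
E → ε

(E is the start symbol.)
No reduce-reduce conflicts

Augment with E' → E and build the canonical LR(0) collection (I0 = CLOSURE({[E' → . E]}), then GOTO on every symbol after a dot until no new states appear). It has 10 states:
  I0: { [E → . e S], [E → . x x e], [E → . x], [E → .], [E' → . E] }  — shift, reduce
  I1: { [E' → E .] }  — accept
  I2: { [E → e . S], [S → . -], [S → . e e], [S → .] }  — shift, reduce
  I3: { [E → x . x e], [E → x .] }  — shift, reduce
  I4: { [E → x x . e] }  — shift
  I5: { [E → x x e .] }  — reduce
  I6: { [S → - .] }  — reduce
  I7: { [E → e S .] }  — reduce
  I8: { [S → e . e] }  — shift
  I9: { [S → e e .] }  — reduce

No state contains more than one complete item.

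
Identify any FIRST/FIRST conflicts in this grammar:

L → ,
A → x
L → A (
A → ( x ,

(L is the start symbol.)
No FIRST/FIRST conflicts.

A FIRST/FIRST conflict occurs when two productions N → α and N → β for the same non-terminal have FIRST(α) ∩ FIRST(β) ≠ ∅ (with ε ∈ FIRST of a nullable right-hand side, so two nullable alternatives also conflict).

FIRST sets of the non-terminals at (or reachable through a nullable prefix from) the front of some alternative:
  FIRST(A) = { '(', 'x' }

Productions for L:
  L → ,: FIRST = { ',' }
  L → A (: FIRST = { '(', 'x' }
Productions for A:
  A → x: FIRST = { 'x' }
  A → ( x ,: FIRST = { '(' }

All alternatives of each non-terminal have pairwise disjoint FIRST sets.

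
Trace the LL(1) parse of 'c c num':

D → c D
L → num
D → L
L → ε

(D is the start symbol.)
Stack is shown with the top on the left.

Stack  Input      Action
------------------------
D $    c c num $  output D → c D
c D $  c c num $  match 'c'
D $    c num $    output D → c D
c D $  c num $    match 'c'
D $    num $      output D → L
L $    num $      output L → num
num $  num $      match 'num'
$      $          accept

The string is accepted.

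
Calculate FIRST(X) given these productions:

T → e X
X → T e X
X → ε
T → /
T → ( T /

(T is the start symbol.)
{ '(', '/', 'e', ε }

To compute FIRST(X), examine every production with X on the left-hand side, reading each right-hand side left to right until a non-nullable symbol is reached.

FIRST sets of the other non-terminals involved (by the same procedure, iterated to a fixed point):
  FIRST(T) = { '(', '/', 'e' }

From X → T e X:
  - T is a non-terminal: add FIRST(T) \ {ε} = { '(', '/', 'e' }
    T is not nullable, so stop
From X → ε:
  - ε-production, so ε ∈ FIRST(X)

Collecting: FIRST(X) = { '(', '/', 'e', ε }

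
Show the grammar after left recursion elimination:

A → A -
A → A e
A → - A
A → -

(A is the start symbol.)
A is directly left-recursive. The standard transformation for
  A → A α₁ | ... | A α_m | β₁ | ... | β_n
is
  A  → β₁ A' | ... | β_n A'
  A' → α₁ A' | ... | α_m A' | ε

A → - A becomes A → - A A'
A → - becomes A → - A'
A → A - becomes A' → - A'
A → A e becomes A' → e A'
Add A' → ε

Resulting grammar:
A → - A A'
A → - A'
A' → - A'
A' → e A'
A' → ε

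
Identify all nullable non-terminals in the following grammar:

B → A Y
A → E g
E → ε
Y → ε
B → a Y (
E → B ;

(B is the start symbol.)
ε-productions: E → ε, Y → ε
So E, Y are immediately nullable.
No further non-terminal can be added: every production for the remaining non-terminals contains a terminal or a non-nullable non-terminal.
Nullable = { 'E', 'Y' }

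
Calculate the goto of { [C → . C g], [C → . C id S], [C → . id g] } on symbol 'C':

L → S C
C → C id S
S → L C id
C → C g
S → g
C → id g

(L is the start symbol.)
GOTO(I, 'C') = CLOSURE({ [A → αX.β] : [A → α.Xβ] ∈ I, X = 'C' })

Items with dot before 'C', with the dot advanced:
  [C → . C g] → [C → C . g]
  [C → . C id S] → [C → C . id S]
Closure adds nothing (no advanced item has the dot before a non-terminal).

GOTO = { [C → C . g], [C → C . id S] }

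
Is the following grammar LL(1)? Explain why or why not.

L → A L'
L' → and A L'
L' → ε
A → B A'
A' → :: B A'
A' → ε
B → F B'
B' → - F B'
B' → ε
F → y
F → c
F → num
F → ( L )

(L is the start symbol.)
Yes, the grammar is LL(1).

A grammar is LL(1) if for each non-terminal N with multiple productions, the predict sets of those productions are pairwise disjoint, where PREDICT(N → α) = (FIRST(α) \ {ε}) ∪ (FOLLOW(N) if α ⇒* ε).

Relevant sets:
  FOLLOW(L') = { $, ')' }
  FOLLOW(A') = { $, ')', 'and' }
  FOLLOW(B') = { $, ')', '::', 'and' }

For L':
  PREDICT(L' → and A L') = { 'and' }
  PREDICT(L' → ε) = { $, ')' }
For A':
  PREDICT(A' → :: B A') = { '::' }
  PREDICT(A' → ε) = { $, ')', 'and' }
For B':
  PREDICT(B' → '-' F B') = { '-' }
  PREDICT(B' → ε) = { $, ')', '::', 'and' }
For F:
  PREDICT(F → y) = { 'y' }
  PREDICT(F → c) = { 'c' }
  PREDICT(F → num) = { 'num' }
  PREDICT(F → '(' L ')') = { '(' }
L, A, B have a single production, so nothing to check there.

All predict sets are disjoint. The grammar IS LL(1).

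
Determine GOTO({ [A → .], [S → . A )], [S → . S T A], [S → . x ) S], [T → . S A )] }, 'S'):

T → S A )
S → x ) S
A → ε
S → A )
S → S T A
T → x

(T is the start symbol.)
GOTO(I, 'S') = CLOSURE({ [A → αX.β] : [A → α.Xβ] ∈ I, X = 'S' })

Items with dot before 'S', with the dot advanced:
  [S → . S T A] → [S → S . T A]
  [T → . S A )] → [T → S . A )]
Closure of the advanced items:
  [S → S . T A] has the dot before T: add [T → . S A )], [T → . x]
  [T → S . A )] has the dot before A: add [A → .]
  [T → . S A )] has the dot before S: add [S → . x ) S], [S → . A )], [S → . S T A]

GOTO = { [A → .], [S → . A )], [S → . S T A], [S → . x ) S], [S → S . T A], [T → . S A )], [T → . x], [T → S . A )] }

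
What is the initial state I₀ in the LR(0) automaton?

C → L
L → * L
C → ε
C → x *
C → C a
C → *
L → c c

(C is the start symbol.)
First, augment the grammar with C' → C
I₀ = CLOSURE({ [C' → . C] }):
  [C' → . C] has the dot before C: add [C → . L], [C → .], [C → . x *], [C → . C a], [C → . *]
  [C → . L] has the dot before L: add [L → . * L], [L → . c c]
No further items can be added.

I₀ = { [C → . *], [C → . C a], [C → . L], [C → . x *], [C → .], [C' → . C], [L → . * L], [L → . c c] }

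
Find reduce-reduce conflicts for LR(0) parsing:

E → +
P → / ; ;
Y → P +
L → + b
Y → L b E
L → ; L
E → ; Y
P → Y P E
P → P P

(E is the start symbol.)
Augment with E' → E and build the canonical LR(0) collection (I0 = CLOSURE({[E' → . E]}), then GOTO on every symbol after a dot until no new states appear). It has 24 states:
  I0: { [E → . +], [E → . ; Y], [E' → . E] }  — shift
  I1: { [E → + .] }  — reduce
  I2: { [E → ; . Y], [L → . + b], [L → . ; L], [P → . / ; ;], [P → . P P], [P → . Y P E], [Y → . L b E], [Y → . P +] }  — shift
  I3: { [E' → E .] }  — accept
  I4: { [L → + . b] }  — shift
  I5: { [P → / . ; ;] }  — shift
  I6: { [L → . + b], [L → . ; L], [L → ; . L] }  — shift
  I7: { [Y → L . b E] }  — shift
  I8: { [L → . + b], [L → . ; L], [P → . / ; ;], [P → . P P], [P → . Y P E], [P → P . P], [Y → . L b E], [Y → . P +], [Y → P . +] }  — shift
  I9: { [E → ; Y .], [L → . + b], [L → . ; L], [P → . / ; ;], [P → . P P], [P → . Y P E], [P → Y . P E], [Y → . L b E], [Y → . P +] }  — shift, reduce
  I10: { [E → . +], [E → . ; Y], [L → . + b], [L → . ; L], [P → . / ; ;], [P → . P P], [P → . Y P E], [P → P . P], [P → Y P . E], [Y → . L b E], [Y → . P +], [Y → P . +] }  — shift
  I11: { [L → . + b], [L → . ; L], [P → . / ; ;], [P → . P P], [P → . Y P E], [P → Y . P E], [Y → . L b E], [Y → . P +] }  — shift
  I12: { [E → + .], [L → + . b], [Y → P + .] }  — shift, 2 reduces
  I13: { [E → ; . Y], [L → . + b], [L → . ; L], [L → ; . L], [P → . / ; ;], [P → . P P], [P → . Y P E], [Y → . L b E], [Y → . P +] }  — shift
  I14: { [P → Y P E .] }  — reduce
  I15: { [L → . + b], [L → . ; L], [P → . / ; ;], [P → . P P], [P → . Y P E], [P → P . P], [P → P P .], [Y → . L b E], [Y → . P +], [Y → P . +] }  — shift, reduce
  I16: { [L → + . b], [Y → P + .] }  — shift, reduce
  I17: { [L → + b .] }  — reduce
  I18: { [L → ; L .], [Y → L . b E] }  — shift, reduce
  I19: { [E → . +], [E → . ; Y], [Y → L b . E] }  — shift
  I20: { [Y → L b E .] }  — reduce
  I21: { [L → ; L .] }  — reduce
  I22: { [P → / ; . ;] }  — shift
  I23: { [P → / ; ; .] }  — reduce

I12 contains complete items [E → + .], [Y → P + .] — reduce-reduce conflict.

Answer: Yes — I12: [E → + .] vs [Y → P + .]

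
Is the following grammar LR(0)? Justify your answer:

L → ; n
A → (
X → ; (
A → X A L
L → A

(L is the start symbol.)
Yes, the grammar is LR(0)

Augment with L' → L and build the canonical LR(0) collection (I0 = CLOSURE({[L' → . L]}), then GOTO on every symbol after a dot until no new states appear). It has 11 states:
  I0: { [A → . (], [A → . X A L], [L → . ; n], [L → . A], [L' → . L], [X → . ; (] }  — shift
  I1: { [A → ( .] }  — reduce
  I2: { [L → ; . n], [X → ; . (] }  — shift
  I3: { [L → A .] }  — reduce
  I4: { [L' → L .] }  — accept
  I5: { [A → . (], [A → . X A L], [A → X . A L], [X → . ; (] }  — shift
  I6: { [X → ; . (] }  — shift
  I7: { [A → . (], [A → . X A L], [A → X A . L], [L → . ; n], [L → . A], [X → . ; (] }  — shift
  I8: { [A → X A L .] }  — reduce
  I9: { [X → ; ( .] }  — reduce
  I10: { [L → ; n .] }  — reduce

Every state is either a pure shift/goto state or contains exactly one complete item and nothing to shift — no conflicts. The grammar is LR(0).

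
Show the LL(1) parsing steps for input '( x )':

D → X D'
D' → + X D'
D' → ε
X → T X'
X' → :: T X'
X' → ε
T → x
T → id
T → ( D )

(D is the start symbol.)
Stack is shown with the top on the left.

Stack              Input    Action
----------------------------------
D $                ( x ) $  output D → X D'
X D' $             ( x ) $  output X → T X'
T X' D' $          ( x ) $  output T → ( D )
( D ) X' D' $      ( x ) $  match '('
D ) X' D' $        x ) $    output D → X D'
X D' ) X' D' $     x ) $    output X → T X'
T X' D' ) X' D' $  x ) $    output T → x
x X' D' ) X' D' $  x ) $    match 'x'
X' D' ) X' D' $    ) $      output X' → ε
D' ) X' D' $       ) $      output D' → ε
) X' D' $          ) $      match ')'
X' D' $            $        output X' → ε
D' $               $        output D' → ε
$                  $        accept

The string is accepted.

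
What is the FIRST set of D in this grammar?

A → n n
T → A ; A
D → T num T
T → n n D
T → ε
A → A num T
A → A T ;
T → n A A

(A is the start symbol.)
{ 'n', 'num' }

To compute FIRST(D), examine every production with D on the left-hand side, reading each right-hand side left to right until a non-nullable symbol is reached.

FIRST sets of the other non-terminals involved (by the same procedure, iterated to a fixed point):
  FIRST(T) = { 'n', ε }

From D → T num T:
  - T is a non-terminal: add FIRST(T) \ {ε} = { 'n' }
    T is nullable, so continue to the next symbol
  - num is a terminal: add 'num' and stop

Collecting: FIRST(D) = { 'n', 'num' }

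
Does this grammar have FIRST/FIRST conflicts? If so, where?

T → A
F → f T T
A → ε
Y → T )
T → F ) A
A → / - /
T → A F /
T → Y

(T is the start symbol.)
Yes. T → A / T → A F '/' on { '/' }; T → A / T → Y on { '/' }; T → F ')' A / T → A F '/' on { 'f' }; T → F ')' A / T → Y on { 'f' }; T → A F '/' / T → Y on { '/', 'f' }

FIRST sets of the non-terminals at (or reachable through a nullable prefix from) the front of some alternative:
  FIRST(A) = { '/', ε }
  FIRST(F) = { 'f' }
  FIRST(Y) = { ')', '/', 'f' }

Productions for T:
  T → A: FIRST = { '/', ε }
  T → F ) A: FIRST = { 'f' }
  T → A F /: FIRST = { '/', 'f' }
  T → Y: FIRST = { ')', '/', 'f' }
Productions for A:
  A → ε: FIRST = { ε }
  A → / - /: FIRST = { '/' }
F, Y have only one production, so no FIRST/FIRST conflict is possible there.

Conflict for T: T → A and T → A F /
  Overlap: { '/' }
Conflict for T: T → A and T → Y
  Overlap: { '/' }
Conflict for T: T → F ) A and T → A F /
  Overlap: { 'f' }
Conflict for T: T → F ) A and T → Y
  Overlap: { 'f' }
Conflict for T: T → A F / and T → Y
  Overlap: { '/', 'f' }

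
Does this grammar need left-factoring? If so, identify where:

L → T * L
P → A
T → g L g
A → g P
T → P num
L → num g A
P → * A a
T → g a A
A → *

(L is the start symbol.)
Yes, T has productions with common prefix 'g'

Left-factoring is needed when two productions for the same non-terminal
share a common prefix on the right-hand side.

Productions for L:
  L → T * L
  L → num g A
Productions for P:
  P → A
  P → * A a
Productions for T:
  T → g L g
  T → P num
  T → g a A
Productions for A:
  A → g P
  A → *

Found common prefix 'g' in productions for T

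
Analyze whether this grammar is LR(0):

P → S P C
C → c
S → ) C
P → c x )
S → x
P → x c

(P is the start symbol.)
No. Shift-reduce conflict between [S → x .] and [P → x . c]

A grammar is LR(0) if no state in the canonical LR(0) collection has:
  - both a shift item (dot before a terminal) and a complete item (shift-reduce conflict), or
  - two or more complete items (reduce-reduce conflict; the accept item [P' → P .] counts as a complete item here).

Augment with P' → P and build the canonical LR(0) collection (I0 = CLOSURE({[P' → . P]}), then GOTO on every symbol after a dot until no new states appear). It has 13 states:
  I0: { [P → . S P C], [P → . c x )], [P → . x c], [P' → . P], [S → . ) C], [S → . x] }  — shift
  I1: { [C → . c], [S → ) . C] }  — shift
  I2: { [P' → P .] }  — accept
  I3: { [P → . S P C], [P → . c x )], [P → . x c], [P → S . P C], [S → . ) C], [S → . x] }  — shift
  I4: { [P → c . x )] }  — shift
  I5: { [P → x . c], [S → x .] }  — shift, reduce
  I6: { [P → x c .] }  — reduce
  I7: { [P → c x . )] }  — shift
  I8: { [P → c x ) .] }  — reduce
  I9: { [C → . c], [P → S P . C] }  — shift
  I10: { [P → S P C .] }  — reduce
  I11: { [C → c .] }  — reduce
  I12: { [S → ) C .] }  — reduce

Conflict in state I5:
  Shift-reduce conflict between [S → x .] and [P → x . c]
So the grammar is NOT LR(0).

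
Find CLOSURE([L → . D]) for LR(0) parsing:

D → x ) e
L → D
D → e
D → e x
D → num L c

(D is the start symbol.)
To compute CLOSURE, for each item [A → α.Bβ] where B is a non-terminal, add [B → .γ] for all productions B → γ; repeat for the newly added items until nothing changes.

Start with: [L → . D]
  [L → . D] has the dot before D: add [D → . x ) e], [D → . e], [D → . e x], [D → . num L c]
No further items can be added.

CLOSURE = { [D → . e x], [D → . e], [D → . num L c], [D → . x ) e], [L → . D] }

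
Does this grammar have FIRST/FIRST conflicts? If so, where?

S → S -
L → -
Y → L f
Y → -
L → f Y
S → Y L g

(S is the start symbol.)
A FIRST/FIRST conflict occurs when two productions N → α and N → β for the same non-terminal have FIRST(α) ∩ FIRST(β) ≠ ∅ (with ε ∈ FIRST of a nullable right-hand side, so two nullable alternatives also conflict).

FIRST sets of the non-terminals at (or reachable through a nullable prefix from) the front of some alternative:
  FIRST(S) = { '-', 'f' }
  FIRST(Y) = { '-', 'f' }
  FIRST(L) = { '-', 'f' }

Productions for S:
  S → S -: FIRST = { '-', 'f' }
  S → Y L g: FIRST = { '-', 'f' }
Productions for L:
  L → -: FIRST = { '-' }
  L → f Y: FIRST = { 'f' }
Productions for Y:
  Y → L f: FIRST = { '-', 'f' }
  Y → -: FIRST = { '-' }

Conflict for S: S → S - and S → Y L g
  Overlap: { '-', 'f' }
Conflict for Y: Y → L f and Y → -
  Overlap: { '-' }

Answer: Yes. S → S '-' / S → Y L g on { '-', 'f' }; Y → L f / Y → '-' on { '-' }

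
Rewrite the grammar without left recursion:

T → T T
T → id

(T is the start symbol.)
T is directly left-recursive. The standard transformation for
  A → A α₁ | ... | A α_m | β₁ | ... | β_n
is
  A  → β₁ A' | ... | β_n A'
  A' → α₁ A' | ... | α_m A' | ε

T → id becomes T → id T'
T → T T becomes T' → T T'
Add T' → ε

Resulting grammar:
T → id T'
T' → T T'
T' → ε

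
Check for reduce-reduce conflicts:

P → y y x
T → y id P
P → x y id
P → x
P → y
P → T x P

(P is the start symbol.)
No reduce-reduce conflicts

Augment with P' → P and build the canonical LR(0) collection (I0 = CLOSURE({[P' → . P]}), then GOTO on every symbol after a dot until no new states appear). It has 13 states:
  I0: { [P → . T x P], [P → . x y id], [P → . x], [P → . y y x], [P → . y], [P' → . P], [T → . y id P] }  — shift
  I1: { [P' → P .] }  — accept
  I2: { [P → T . x P] }  — shift
  I3: { [P → x . y id], [P → x .] }  — shift, reduce
  I4: { [P → y . y x], [P → y .], [T → y . id P] }  — shift, reduce
  I5: { [P → . T x P], [P → . x y id], [P → . x], [P → . y y x], [P → . y], [T → . y id P], [T → y id . P] }  — shift
  I6: { [P → y y . x] }  — shift
  I7: { [P → y y x .] }  — reduce
  I8: { [T → y id P .] }  — reduce
  I9: { [P → x y . id] }  — shift
  I10: { [P → x y id .] }  — reduce
  I11: { [P → . T x P], [P → . x y id], [P → . x], [P → . y y x], [P → . y], [P → T x . P], [T → . y id P] }  — shift
  I12: { [P → T x P .] }  — reduce

No state contains more than one complete item.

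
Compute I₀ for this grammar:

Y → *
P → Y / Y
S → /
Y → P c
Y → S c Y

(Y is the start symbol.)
First, augment the grammar with Y' → Y
I₀ = CLOSURE({ [Y' → . Y] }):
  [Y' → . Y] has the dot before Y: add [Y → . *], [Y → . P c], [Y → . S c Y]
  [Y → . P c] has the dot before P: add [P → . Y / Y]
  [Y → . S c Y] has the dot before S: add [S → . /]
No further items can be added.

I₀ = { [P → . Y / Y], [S → . /], [Y → . *], [Y → . P c], [Y → . S c Y], [Y' → . Y] }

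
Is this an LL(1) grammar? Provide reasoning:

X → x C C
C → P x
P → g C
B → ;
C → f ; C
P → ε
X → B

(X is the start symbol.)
A grammar is LL(1) if for each non-terminal N with multiple productions, the predict sets of those productions are pairwise disjoint, where PREDICT(N → α) = (FIRST(α) \ {ε}) ∪ (FOLLOW(N) if α ⇒* ε).

Relevant sets:
  FIRST(B) = { ';' }
  FIRST(P) = { 'g', ε }
  FOLLOW(P) = { 'x' }

For X:
  PREDICT(X → x C C) = { 'x' }
  PREDICT(X → B) = { ';' }
For C:
  PREDICT(C → P x) = { 'g', 'x' }
  PREDICT(C → f ';' C) = { 'f' }
For P:
  PREDICT(P → g C) = { 'g' }
  PREDICT(P → ε) = { 'x' }
B has a single production, so nothing to check there.

All predict sets are disjoint. The grammar IS LL(1).

Answer: Yes, the grammar is LL(1).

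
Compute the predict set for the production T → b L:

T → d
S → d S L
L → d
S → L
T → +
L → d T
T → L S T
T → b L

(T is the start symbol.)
PREDICT(T → b L) = (FIRST(RHS) \ {ε}) ∪ (FOLLOW(T) if ε ∈ FIRST(RHS), i.e. RHS ⇒* ε)
FIRST(b L) = { 'b' }
ε ∉ FIRST(b L), so FOLLOW(T) is not added.
PREDICT(T → b L) = { 'b' }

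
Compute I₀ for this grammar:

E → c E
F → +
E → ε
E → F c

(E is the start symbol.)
{ [E → . F c], [E → . c E], [E → .], [E' → . E], [F → . +] }

First, augment the grammar with E' → E
I₀ = CLOSURE({ [E' → . E] }):
  [E' → . E] has the dot before E: add [E → . c E], [E → .], [E → . F c]
  [E → . F c] has the dot before F: add [F → . +]
No further items can be added.

I₀ = { [E → . F c], [E → . c E], [E → .], [E' → . E], [F → . +] }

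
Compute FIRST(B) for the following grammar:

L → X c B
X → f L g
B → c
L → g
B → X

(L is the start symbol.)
To compute FIRST(B), examine every production with B on the left-hand side, reading each right-hand side left to right until a non-nullable symbol is reached.

FIRST sets of the other non-terminals involved (by the same procedure, iterated to a fixed point):
  FIRST(X) = { 'f' }

From B → c:
  - c is a terminal: add 'c' and stop
From B → X:
  - X is a non-terminal: add FIRST(X) \ {ε} = { 'f' }
    X is not nullable, so stop

Collecting: FIRST(B) = { 'c', 'f' }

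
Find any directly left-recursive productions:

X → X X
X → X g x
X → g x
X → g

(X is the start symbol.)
Direct left recursion occurs when N → N α for some non-terminal N (the right-hand side begins with the left-hand side itself).

X → X X: LEFT RECURSIVE (starts with X)
X → X g x: LEFT RECURSIVE (starts with X)
X → g x: starts with g
X → g: starts with g

The grammar has direct left recursion on: X.

Answer: Yes, X is left-recursive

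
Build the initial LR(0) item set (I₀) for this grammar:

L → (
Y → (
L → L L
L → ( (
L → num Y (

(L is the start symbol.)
{ [L → . ( (], [L → . (], [L → . L L], [L → . num Y (], [L' → . L] }

First, augment the grammar with L' → L
I₀ = CLOSURE({ [L' → . L] }):
  [L' → . L] has the dot before L: add [L → . (], [L → . L L], [L → . ( (], [L → . num Y (]
No further items can be added.

I₀ = { [L → . ( (], [L → . (], [L → . L L], [L → . num Y (], [L' → . L] }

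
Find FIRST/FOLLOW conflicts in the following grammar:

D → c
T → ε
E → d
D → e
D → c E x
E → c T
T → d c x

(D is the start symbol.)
No FIRST/FOLLOW conflicts.

A FIRST/FOLLOW conflict occurs when a non-terminal N has a nullable alternative N → β (β ⇒* ε) and another alternative N → α with FIRST(α) ∩ FOLLOW(N) ≠ ∅: on such a lookahead the parser cannot decide between expanding α and letting N vanish via β.

Nullable non-terminals: T.

T: nullable alternative(s) T → ε; FOLLOW(T) = { 'x' }
  T → ε: FIRST \ {ε} = { } — this is the only nullable alternative, skip
  T → d c x: FIRST \ {ε} = { 'd' } — disjoint from FOLLOW(T)

D, E have no nullable alternative, so no FIRST/FOLLOW check is needed there.

No FIRST/FOLLOW conflicts found.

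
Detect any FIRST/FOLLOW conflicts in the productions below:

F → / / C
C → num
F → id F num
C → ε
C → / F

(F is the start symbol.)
Yes. C → num with FOLLOW(C) on { 'num' }

A FIRST/FOLLOW conflict occurs when a non-terminal N has a nullable alternative N → β (β ⇒* ε) and another alternative N → α with FIRST(α) ∩ FOLLOW(N) ≠ ∅: on such a lookahead the parser cannot decide between expanding α and letting N vanish via β.

Nullable non-terminals: C.

C: nullable alternative(s) C → ε; FOLLOW(C) = { $, 'num' }
  C → num: FIRST \ {ε} = { 'num' } — overlaps FOLLOW(C) on { 'num' }: CONFLICT
  C → ε: FIRST \ {ε} = { } — this is the only nullable alternative, skip
  C → / F: FIRST \ {ε} = { '/' } — disjoint from FOLLOW(C)

F has no nullable alternative, so no FIRST/FOLLOW check is needed there.

So the grammar has 1 FIRST/FOLLOW conflict (marked CONFLICT above).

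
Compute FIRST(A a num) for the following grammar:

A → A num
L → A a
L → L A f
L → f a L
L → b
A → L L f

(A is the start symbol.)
FIRST sets of the non-terminals involved (from the grammar, by fixed-point iteration):
  FIRST(A) = { 'b', 'f' }

To compute FIRST(A a num), process the symbols left to right:
Symbol A is a non-terminal. Add FIRST(A) \ {ε} = { 'b', 'f' }
A is not nullable (ε ∉ FIRST(A)), so stop here.
FIRST(A a num) = { 'b', 'f' }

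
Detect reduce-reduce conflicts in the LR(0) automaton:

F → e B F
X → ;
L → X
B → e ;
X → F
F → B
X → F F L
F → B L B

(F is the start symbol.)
No reduce-reduce conflicts

A reduce-reduce conflict occurs when an LR(0) state has two complete items [A → α .] and [B → β .] — both call for a reduction, and with no lookahead the parser cannot choose between them.

Augment with F' → F and build the canonical LR(0) collection (I0 = CLOSURE({[F' → . F]}), then GOTO on every symbol after a dot until no new states appear). It has 15 states:
  I0: { [B → . e ;], [F → . B L B], [F → . B], [F → . e B F], [F' → . F] }  — shift
  I1: { [B → . e ;], [F → . B L B], [F → . B], [F → . e B F], [F → B . L B], [F → B .], [L → . X], [X → . ;], [X → . F F L], [X → . F] }  — shift, reduce
  I2: { [F' → F .] }  — accept
  I3: { [B → . e ;], [B → e . ;], [F → e . B F] }  — shift
  I4: { [B → e ; .] }  — reduce
  I5: { [B → . e ;], [F → . B L B], [F → . B], [F → . e B F], [F → e B . F] }  — shift
  I6: { [B → e . ;] }  — shift
  I7: { [F → e B F .] }  — reduce
  I8: { [X → ; .] }  — reduce
  I9: { [B → . e ;], [F → . B L B], [F → . B], [F → . e B F], [X → F . F L], [X → F .] }  — shift, reduce
  I10: { [B → . e ;], [F → B L . B] }  — shift
  I11: { [L → X .] }  — reduce
  I12: { [F → B L B .] }  — reduce
  I13: { [B → . e ;], [F → . B L B], [F → . B], [F → . e B F], [L → . X], [X → . ;], [X → . F F L], [X → . F], [X → F F . L] }  — shift
  I14: { [X → F F L .] }  — reduce

No state contains more than one complete item.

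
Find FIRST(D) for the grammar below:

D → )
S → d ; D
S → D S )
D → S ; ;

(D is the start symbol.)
To compute FIRST(D), examine every production with D on the left-hand side, reading each right-hand side left to right until a non-nullable symbol is reached.

FIRST sets of the other non-terminals involved (by the same procedure, iterated to a fixed point):
  FIRST(S) = { ')', 'd' }

From D → ):
  - ')' is a terminal: add ')' and stop
From D → S ; ;:
  - S is a non-terminal: add FIRST(S) \ {ε} = { ')', 'd' }
    S is not nullable, so stop

Collecting: FIRST(D) = { ')', 'd' }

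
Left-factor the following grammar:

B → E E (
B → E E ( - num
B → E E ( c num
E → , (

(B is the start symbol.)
Left-factoring transforms A → αβ₁ | αβ₂ into A → αA' and A' → β₁ | β₂
(α is the longest common prefix among the alternatives). Repeat until
no nonterminal has two alternatives with a common prefix.

Round 1: B has alternatives sharing prefix 'E E ('. Introduce B': B → E E ( B'
  Add: B' → ε
  Add: B' → - num
  Add: B' → c num

No remaining common prefixes — done.

Resulting grammar:
B → E E ( B'
B' → ε
B' → - num
B' → c num
E → , (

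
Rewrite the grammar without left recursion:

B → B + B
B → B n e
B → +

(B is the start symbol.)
B → + B'
B' → + B B'
B' → n e B'
B' → ε

B is directly left-recursive. The standard transformation for
  A → A α₁ | ... | A α_m | β₁ | ... | β_n
is
  A  → β₁ A' | ... | β_n A'
  A' → α₁ A' | ... | α_m A' | ε

B → + becomes B → + B'
B → B + B becomes B' → + B B'
B → B n e becomes B' → n e B'
Add B' → ε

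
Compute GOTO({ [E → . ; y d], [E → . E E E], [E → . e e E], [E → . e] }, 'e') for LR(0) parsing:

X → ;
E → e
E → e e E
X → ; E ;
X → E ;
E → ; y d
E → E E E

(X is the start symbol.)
{ [E → e . e E], [E → e .] }

GOTO(I, 'e') = CLOSURE({ [A → αX.β] : [A → α.Xβ] ∈ I, X = 'e' })

Items with dot before 'e', with the dot advanced:
  [E → . e] → [E → e .]
  [E → . e e E] → [E → e . e E]
Closure adds nothing (no advanced item has the dot before a non-terminal).

GOTO = { [E → e . e E], [E → e .] }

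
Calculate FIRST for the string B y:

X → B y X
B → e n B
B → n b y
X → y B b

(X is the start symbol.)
FIRST sets of the non-terminals involved (from the grammar, by fixed-point iteration):
  FIRST(B) = { 'e', 'n' }

To compute FIRST(B y), process the symbols left to right:
Symbol B is a non-terminal. Add FIRST(B) \ {ε} = { 'e', 'n' }
B is not nullable (ε ∉ FIRST(B)), so stop here.
FIRST(B y) = { 'e', 'n' }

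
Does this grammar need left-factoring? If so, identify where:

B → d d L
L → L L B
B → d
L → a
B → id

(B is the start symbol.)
Left-factoring is needed when two productions for the same non-terminal
share a common prefix on the right-hand side.

Productions for B:
  B → d d L
  B → d
  B → id
Productions for L:
  L → L L B
  L → a

Found common prefix 'd' in productions for B

Answer: Yes, B has productions with common prefix 'd'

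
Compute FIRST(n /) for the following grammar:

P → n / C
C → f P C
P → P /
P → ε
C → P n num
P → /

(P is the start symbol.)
To compute FIRST(n /), process the symbols left to right:
Symbol n is a terminal. Add 'n' and stop.
FIRST(n /) = { 'n' }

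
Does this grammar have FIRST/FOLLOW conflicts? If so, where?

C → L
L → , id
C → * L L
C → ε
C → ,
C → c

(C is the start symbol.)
No FIRST/FOLLOW conflicts.

A FIRST/FOLLOW conflict occurs when a non-terminal N has a nullable alternative N → β (β ⇒* ε) and another alternative N → α with FIRST(α) ∩ FOLLOW(N) ≠ ∅: on such a lookahead the parser cannot decide between expanding α and letting N vanish via β.

Nullable non-terminals: C.
FIRST sets used below: FIRST(L) = { ',' }

C: nullable alternative(s) C → ε; FOLLOW(C) = { $ }
  C → L: FIRST \ {ε} = { ',' } — disjoint from FOLLOW(C)
  C → * L L: FIRST \ {ε} = { '*' } — disjoint from FOLLOW(C)
  C → ε: FIRST \ {ε} = { } — this is the only nullable alternative, skip
  C → ,: FIRST \ {ε} = { ',' } — disjoint from FOLLOW(C)
  C → c: FIRST \ {ε} = { 'c' } — disjoint from FOLLOW(C)

L has no nullable alternative, so no FIRST/FOLLOW check is needed there.

No FIRST/FOLLOW conflicts found.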